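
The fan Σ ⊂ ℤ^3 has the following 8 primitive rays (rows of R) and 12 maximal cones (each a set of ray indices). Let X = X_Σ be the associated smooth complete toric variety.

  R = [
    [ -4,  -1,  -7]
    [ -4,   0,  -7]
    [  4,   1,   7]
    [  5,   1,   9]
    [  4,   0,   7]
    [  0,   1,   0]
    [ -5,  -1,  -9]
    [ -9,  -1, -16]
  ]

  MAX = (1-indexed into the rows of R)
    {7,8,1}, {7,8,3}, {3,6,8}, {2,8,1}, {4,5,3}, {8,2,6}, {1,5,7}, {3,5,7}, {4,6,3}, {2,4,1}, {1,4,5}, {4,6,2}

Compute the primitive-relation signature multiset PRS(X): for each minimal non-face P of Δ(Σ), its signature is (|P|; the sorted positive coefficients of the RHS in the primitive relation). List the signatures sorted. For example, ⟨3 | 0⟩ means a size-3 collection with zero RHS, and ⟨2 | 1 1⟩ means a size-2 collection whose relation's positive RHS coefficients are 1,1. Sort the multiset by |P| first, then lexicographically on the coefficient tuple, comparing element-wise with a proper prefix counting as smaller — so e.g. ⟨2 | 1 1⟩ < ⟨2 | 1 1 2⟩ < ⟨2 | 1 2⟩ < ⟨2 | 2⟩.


10 collections generate NE(X_Σ); each relation:

  P={1,3}:  v_{1} + v_{3} = 0 — sig = ⟨2 | 0⟩
  P={2,5}:  v_{2} + v_{5} = 0 — sig = ⟨2 | 0⟩
  P={4,7}:  v_{4} + v_{7} = 0 — sig = ⟨2 | 0⟩
  P={1,6}:  v_{1} + v_{6} = v_{2} — sig = ⟨2 | 1⟩
  P={2,3}:  v_{2} + v_{3} = v_{6} — sig = ⟨2 | 1⟩
  P={2,7}:  v_{2} + v_{7} = v_{8} — sig = ⟨2 | 1⟩
  P={4,8}:  v_{4} + v_{8} = v_{2} — sig = ⟨2 | 1⟩
  P={5,6}:  v_{5} + v_{6} = v_{3} — sig = ⟨2 | 1⟩
  P={5,8}:  v_{5} + v_{8} = v_{7} — sig = ⟨2 | 1⟩
  P={6,7}:  v_{6} + v_{7} = v_{3} + v_{8} — sig = ⟨2 | 1 1⟩

Sorted signature multiset PRS(X):
[⟨2 | 0⟩, ⟨2 | 0⟩, ⟨2 | 0⟩, ⟨2 | 1⟩, ⟨2 | 1⟩, ⟨2 | 1⟩, ⟨2 | 1⟩, ⟨2 | 1⟩, ⟨2 | 1⟩, ⟨2 | 1 1⟩]


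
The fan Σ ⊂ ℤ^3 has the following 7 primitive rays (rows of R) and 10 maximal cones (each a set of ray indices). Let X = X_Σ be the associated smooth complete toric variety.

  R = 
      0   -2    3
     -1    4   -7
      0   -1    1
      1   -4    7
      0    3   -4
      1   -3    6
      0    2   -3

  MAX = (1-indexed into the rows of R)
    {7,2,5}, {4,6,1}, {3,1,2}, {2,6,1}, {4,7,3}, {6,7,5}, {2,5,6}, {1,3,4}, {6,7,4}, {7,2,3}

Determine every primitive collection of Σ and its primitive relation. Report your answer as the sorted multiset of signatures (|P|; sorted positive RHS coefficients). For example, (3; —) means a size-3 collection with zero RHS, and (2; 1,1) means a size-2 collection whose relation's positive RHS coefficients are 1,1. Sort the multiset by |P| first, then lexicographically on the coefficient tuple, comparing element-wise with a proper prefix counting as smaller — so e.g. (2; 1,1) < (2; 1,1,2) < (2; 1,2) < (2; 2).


Minimal non-faces — 7 found among 7 rays, 10 max cones:

  {1,7}:  v_{1} + v_{7} = 0 ; sig = (2; —)
  {2,4}:  v_{2} + v_{4} = 0 ; sig = (2; —)
  {3,5}:  v_{3} + v_{5} = v_{7} ; sig = (2; 1)
  {3,6}:  v_{3} + v_{6} = v_{4} ; sig = (2; 1)
  {1,5}:  v_{1} + v_{5} = v_{2} + v_{6} ; sig = (2; 1,1)
  {4,5}:  v_{4} + v_{5} = v_{6} + v_{7} ; sig = (2; 1,1)
  {2,6,7}:  v_{2} + v_{6} + v_{7} = v_{5} ; sig = (3; 1)

Signatures (|P|; sorted positive RHS coefficients), sorted:
    (2; —)
    (2; —)
    (2; 1)
    (2; 1)
    (2; 1,1)
    (2; 1,1)
    (3; 1)


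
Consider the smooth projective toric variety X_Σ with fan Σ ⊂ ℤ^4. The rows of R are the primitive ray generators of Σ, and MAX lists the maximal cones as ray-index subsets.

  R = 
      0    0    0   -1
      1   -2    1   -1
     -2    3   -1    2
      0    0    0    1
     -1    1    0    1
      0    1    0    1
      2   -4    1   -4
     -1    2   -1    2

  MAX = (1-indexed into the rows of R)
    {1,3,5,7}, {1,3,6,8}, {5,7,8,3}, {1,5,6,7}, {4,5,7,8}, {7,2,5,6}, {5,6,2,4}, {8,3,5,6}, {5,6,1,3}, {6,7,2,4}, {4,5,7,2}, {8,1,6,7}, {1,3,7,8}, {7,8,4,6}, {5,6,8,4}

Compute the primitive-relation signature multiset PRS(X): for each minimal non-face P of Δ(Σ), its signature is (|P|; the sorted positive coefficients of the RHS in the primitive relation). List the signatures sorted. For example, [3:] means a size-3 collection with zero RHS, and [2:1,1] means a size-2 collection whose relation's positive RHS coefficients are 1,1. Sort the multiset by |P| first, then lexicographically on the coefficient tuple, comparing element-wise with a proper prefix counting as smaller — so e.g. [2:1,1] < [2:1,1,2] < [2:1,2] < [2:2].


Primitive collections (9):

  • {1,4}:  v_{1} + v_{4} = 0 ; sig = [2:]
  • {2,3}:  v_{2} + v_{3} = v_{5} ; sig = [2:1]
  • {2,8}:  v_{2} + v_{8} = v_{4} ; sig = [2:1]
  • {3,4}:  v_{3} + v_{4} = v_{5} + v_{8} ; sig = [2:1,1]
  • {1,2}:  v_{1} + v_{2} = v_{5} + v_{6} + v_{7} ; sig = [2:1,1,1]
  • {1,5,8}:  v_{1} + v_{5} + v_{8} = v_{3} ; sig = [3:1]
  • {3,6,7}:  v_{3} + v_{6} + v_{7} = v_{1} ; sig = [3:1]
  • {5,6,7,8}:  v_{5} + v_{6} + v_{7} + v_{8} = 0 ; sig = [4:]
  • {4,5,6,7}:  v_{4} + v_{5} + v_{6} + v_{7} = v_{2} ; sig = [4:1]

Signatures (|P|; sorted positive RHS coefficients), sorted:
[[2:], [2:1], [2:1], [2:1,1], [2:1,1,1], [3:1], [3:1], [4:], [4:1]]


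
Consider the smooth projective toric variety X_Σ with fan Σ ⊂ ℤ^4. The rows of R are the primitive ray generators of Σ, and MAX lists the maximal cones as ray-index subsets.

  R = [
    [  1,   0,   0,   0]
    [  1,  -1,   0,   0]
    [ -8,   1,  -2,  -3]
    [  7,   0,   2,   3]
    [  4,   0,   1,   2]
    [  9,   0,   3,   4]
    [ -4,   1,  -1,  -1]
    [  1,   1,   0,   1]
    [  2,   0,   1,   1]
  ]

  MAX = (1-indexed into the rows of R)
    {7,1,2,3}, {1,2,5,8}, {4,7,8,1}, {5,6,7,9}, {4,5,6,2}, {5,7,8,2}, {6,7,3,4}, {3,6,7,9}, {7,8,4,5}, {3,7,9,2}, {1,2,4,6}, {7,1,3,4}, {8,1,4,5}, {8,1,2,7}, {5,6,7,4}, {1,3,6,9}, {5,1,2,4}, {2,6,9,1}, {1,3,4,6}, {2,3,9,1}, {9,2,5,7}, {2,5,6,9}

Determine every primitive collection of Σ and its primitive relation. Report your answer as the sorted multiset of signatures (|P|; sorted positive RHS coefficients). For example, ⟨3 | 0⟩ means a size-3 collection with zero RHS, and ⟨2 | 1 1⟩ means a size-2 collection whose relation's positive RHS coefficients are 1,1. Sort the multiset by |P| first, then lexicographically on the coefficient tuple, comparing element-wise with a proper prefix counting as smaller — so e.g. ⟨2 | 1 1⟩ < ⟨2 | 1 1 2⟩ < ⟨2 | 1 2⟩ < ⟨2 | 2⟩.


Δ(Σ) — 9 vertices, 15 min non-faces:

  P={3,5}:  v_{3} + v_{5} = v_{7}  so sig = ⟨2 | 1⟩
  P={4,9}:  v_{4} + v_{9} = v_{6}  so sig = ⟨2 | 1⟩
  P={8,9}:  v_{8} + v_{9} = v_{4} + v_{7}  so sig = ⟨2 | 1 1⟩
  P={3,8}:  v_{3} + v_{8} = v_{1} + 2·v_{7}  so sig = ⟨2 | 1 2⟩
  P={6,8}:  v_{6} + v_{8} = 2·v_{4} + v_{7}  so sig = ⟨2 | 1 2⟩
  P={2,3,4}:  v_{2} + v_{3} + v_{4} = 0  so sig = ⟨3 | 0⟩
  P={1,5,7}:  v_{1} + v_{5} + v_{7} = v_{8}  so sig = ⟨3 | 1⟩
  P={1,5,9}:  v_{1} + v_{5} + v_{9} = v_{4}  so sig = ⟨3 | 1⟩
  P={2,3,6}:  v_{2} + v_{3} + v_{6} = v_{9}  so sig = ⟨3 | 1⟩
  P={2,4,7}:  v_{2} + v_{4} + v_{7} = v_{5}  so sig = ⟨3 | 1⟩
  P={1,7,9}:  v_{1} + v_{7} + v_{9} = v_{3} + v_{4}  so sig = ⟨3 | 1 1⟩
  P={2,6,7}:  v_{2} + v_{6} + v_{7} = v_{5} + v_{9}  so sig = ⟨3 | 1 1⟩
  P={1,6,7}:  v_{1} + v_{6} + v_{7} = v_{3} + 2·v_{4}  so sig = ⟨3 | 1 2⟩
  P={2,4,8}:  v_{2} + v_{4} + v_{8} = v_{1} + 2·v_{5}  so sig = ⟨3 | 1 2⟩
  P={1,5,6}:  v_{1} + v_{5} + v_{6} = 2·v_{4}  so sig = ⟨3 | 2⟩

Signatures (|P|; sorted positive RHS coefficients), sorted:
[⟨2 | 1⟩, ⟨2 | 1⟩, ⟨2 | 1 1⟩, ⟨2 | 1 2⟩, ⟨2 | 1 2⟩, ⟨3 | 0⟩, ⟨3 | 1⟩, ⟨3 | 1⟩, ⟨3 | 1⟩, ⟨3 | 1⟩, ⟨3 | 1 1⟩, ⟨3 | 1 1⟩, ⟨3 | 1 2⟩, ⟨3 | 1 2⟩, ⟨3 | 2⟩]


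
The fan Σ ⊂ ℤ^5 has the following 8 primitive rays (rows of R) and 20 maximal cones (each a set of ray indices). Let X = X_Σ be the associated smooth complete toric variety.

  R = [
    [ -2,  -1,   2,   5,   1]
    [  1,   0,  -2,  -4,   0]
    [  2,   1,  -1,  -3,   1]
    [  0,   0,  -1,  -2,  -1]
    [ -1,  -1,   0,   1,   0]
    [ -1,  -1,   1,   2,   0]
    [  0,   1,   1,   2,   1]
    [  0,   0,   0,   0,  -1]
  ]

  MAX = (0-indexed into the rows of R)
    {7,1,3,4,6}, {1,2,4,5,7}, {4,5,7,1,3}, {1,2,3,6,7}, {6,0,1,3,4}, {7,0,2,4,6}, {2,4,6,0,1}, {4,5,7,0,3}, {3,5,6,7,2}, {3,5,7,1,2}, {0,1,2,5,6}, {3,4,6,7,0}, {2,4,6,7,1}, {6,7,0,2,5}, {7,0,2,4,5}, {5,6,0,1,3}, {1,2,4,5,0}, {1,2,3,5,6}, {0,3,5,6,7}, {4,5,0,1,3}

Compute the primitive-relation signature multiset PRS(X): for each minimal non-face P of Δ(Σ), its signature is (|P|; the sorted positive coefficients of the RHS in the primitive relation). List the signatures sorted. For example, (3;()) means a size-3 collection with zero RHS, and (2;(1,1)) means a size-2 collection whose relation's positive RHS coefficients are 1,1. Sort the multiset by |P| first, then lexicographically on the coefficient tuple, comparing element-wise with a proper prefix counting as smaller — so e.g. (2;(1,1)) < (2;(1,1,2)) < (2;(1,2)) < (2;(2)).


Σ has 5 primitive collections:

  • {0,1,7}:  v_{0} + v_{1} + v_{7} = v_{4}  ⇒ sig = (3;(1))
  • {2,3,4}:  v_{2} + v_{3} + v_{4} = v_{1}  ⇒ sig = (3;(1))
  • {4,5,6}:  v_{4} + v_{5} + v_{6} = v_{0}  ⇒ sig = (3;(1))
  • {0,2,3}:  v_{0} + v_{2} + v_{3} = v_{1} + v_{5} + v_{6}  ⇒ sig = (3;(1,1,1))
  • {1,5,6,7}:  v_{1} + v_{5} + v_{6} + v_{7} = 0  ⇒ sig = (4;())

so the primitive-relation signature multiset is
    |P|=3: 4 collections, coeffs (1), (1), (1), (1,1,1)
    |P|=4: 1 collection, coeffs ()


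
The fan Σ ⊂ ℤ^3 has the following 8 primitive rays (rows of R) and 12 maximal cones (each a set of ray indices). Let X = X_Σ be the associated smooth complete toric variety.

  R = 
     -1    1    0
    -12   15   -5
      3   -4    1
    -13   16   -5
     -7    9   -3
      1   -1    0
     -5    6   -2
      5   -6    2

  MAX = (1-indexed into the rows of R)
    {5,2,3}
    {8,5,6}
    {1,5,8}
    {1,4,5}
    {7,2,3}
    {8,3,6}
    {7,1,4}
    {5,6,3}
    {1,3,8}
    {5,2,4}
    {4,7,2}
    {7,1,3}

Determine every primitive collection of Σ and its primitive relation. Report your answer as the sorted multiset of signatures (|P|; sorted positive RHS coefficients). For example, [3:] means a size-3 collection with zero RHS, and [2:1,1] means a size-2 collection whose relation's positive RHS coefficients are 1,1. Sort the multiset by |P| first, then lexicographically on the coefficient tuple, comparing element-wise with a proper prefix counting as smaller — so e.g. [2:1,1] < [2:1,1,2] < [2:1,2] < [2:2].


12 minimal non-faces of Δ(Σ) (on 8 rays):

  P = {1,6}:  v_{1} + v_{6} = 0  so sig = [2:]
  P = {7,8}:  v_{7} + v_{8} = 0  so sig = [2:]
  P = {1,2}:  v_{1} + v_{2} = v_{4}  so sig = [2:1]
  P = {2,8}:  v_{2} + v_{8} = v_{5}  so sig = [2:1]
  P = {4,6}:  v_{4} + v_{6} = v_{2}  so sig = [2:1]
  P = {5,7}:  v_{5} + v_{7} = v_{2}  so sig = [2:1]
  P = {4,8}:  v_{4} + v_{8} = v_{1} + v_{5}  so sig = [2:1,1]
  P = {6,7}:  v_{6} + v_{7} = v_{3} + v_{5}  so sig = [2:1,1]
  P = {2,6}:  v_{2} + v_{6} = v_{3} + 2·v_{5}  so sig = [2:1,2]
  P = {3,4}:  v_{3} + v_{4} = 2·v_{7}  so sig = [2:2]
  P = {1,3,5}:  v_{1} + v_{3} + v_{5} = v_{7}  so sig = [3:1]
  P = {3,5,8}:  v_{3} + v_{5} + v_{8} = v_{6}  so sig = [3:1]

Hence PRS(X_Σ) =
    |P|=2: 10 collections, coeffs (), (), (1), (1), (1), (1), (1,1), (1,1), (1,2), (2)
    |P|=3: 2 collections, coeffs (1), (1)


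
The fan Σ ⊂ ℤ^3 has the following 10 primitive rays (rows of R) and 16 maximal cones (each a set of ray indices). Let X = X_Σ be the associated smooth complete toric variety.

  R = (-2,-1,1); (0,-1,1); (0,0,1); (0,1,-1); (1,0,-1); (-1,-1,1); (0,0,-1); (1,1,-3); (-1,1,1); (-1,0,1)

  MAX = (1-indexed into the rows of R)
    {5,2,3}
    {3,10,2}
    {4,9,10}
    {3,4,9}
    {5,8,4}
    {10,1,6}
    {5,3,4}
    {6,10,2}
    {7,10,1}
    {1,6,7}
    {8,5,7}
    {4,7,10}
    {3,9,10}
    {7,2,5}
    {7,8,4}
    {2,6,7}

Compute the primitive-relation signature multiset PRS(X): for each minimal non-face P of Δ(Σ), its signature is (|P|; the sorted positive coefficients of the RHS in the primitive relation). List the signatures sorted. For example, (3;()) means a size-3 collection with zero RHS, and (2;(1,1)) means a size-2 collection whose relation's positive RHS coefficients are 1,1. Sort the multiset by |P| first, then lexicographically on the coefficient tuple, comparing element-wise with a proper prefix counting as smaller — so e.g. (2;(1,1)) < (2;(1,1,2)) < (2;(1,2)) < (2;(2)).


Σ has 25 primitive collections:

  • {2,4}:  v_{2} + v_{4} = 0 — sig = (2;())
  • {3,7}:  v_{3} + v_{7} = 0 — sig = (2;())
  • {5,10}:  v_{5} + v_{10} = 0 — sig = (2;())
  • {1,3}:  v_{1} + v_{3} = v_{6} + v_{10} — sig = (2;(1,1))
  • {1,5}:  v_{1} + v_{5} = v_{6} + v_{7} — sig = (2;(1,1))
  • {2,8}:  v_{2} + v_{8} = v_{5} + v_{7} — sig = (2;(1,1))
  • {2,9}:  v_{2} + v_{9} = v_{3} + v_{10} — sig = (2;(1,1))
  • {3,6}:  v_{3} + v_{6} = v_{2} + v_{10} — sig = (2;(1,1))
  • {3,8}:  v_{3} + v_{8} = v_{4} + v_{5} — sig = (2;(1,1))
  • {4,6}:  v_{4} + v_{6} = v_{7} + v_{10} — sig = (2;(1,1))
  • {5,6}:  v_{5} + v_{6} = v_{2} + v_{7} — sig = (2;(1,1))
  • {5,9}:  v_{5} + v_{9} = v_{3} + v_{4} — sig = (2;(1,1))
  • {7,9}:  v_{7} + v_{9} = v_{4} + v_{10} — sig = (2;(1,1))
  • {8,10}:  v_{8} + v_{10} = v_{4} + v_{7} — sig = (2;(1,1))
  • {1,8}:  v_{1} + v_{8} = 3·v_{7} + v_{10} — sig = (2;(1,3))
  • {1,9}:  v_{1} + v_{9} = v_{7} + 3·v_{10} — sig = (2;(1,3))
  • {1,2}:  v_{1} + v_{2} = 2·v_{6} — sig = (2;(2))
  • {6,8}:  v_{6} + v_{8} = 2·v_{7} — sig = (2;(2))
  • {6,9}:  v_{6} + v_{9} = 2·v_{10} — sig = (2;(2))
  • {8,9}:  v_{8} + v_{9} = 2·v_{4} — sig = (2;(2))
  • {1,4}:  v_{1} + v_{4} = 2·v_{7} + 2·v_{10} — sig = (2;(2,2))
  • {2,7,10}:  v_{2} + v_{7} + v_{10} = v_{6} — sig = (3;(1))
  • {3,4,10}:  v_{3} + v_{4} + v_{10} = v_{9} — sig = (3;(1))
  • {4,5,7}:  v_{4} + v_{5} + v_{7} = v_{8} — sig = (3;(1))
  • {6,7,10}:  v_{6} + v_{7} + v_{10} = v_{1} — sig = (3;(1))

Sorted signature multiset PRS(X):
{ (2;()) ×3,  (2;(1,1)) ×11,  (2;(1,3)) ×2,  (2;(2)) ×4,  (2;(2,2)),  (3;(1)) ×4 }


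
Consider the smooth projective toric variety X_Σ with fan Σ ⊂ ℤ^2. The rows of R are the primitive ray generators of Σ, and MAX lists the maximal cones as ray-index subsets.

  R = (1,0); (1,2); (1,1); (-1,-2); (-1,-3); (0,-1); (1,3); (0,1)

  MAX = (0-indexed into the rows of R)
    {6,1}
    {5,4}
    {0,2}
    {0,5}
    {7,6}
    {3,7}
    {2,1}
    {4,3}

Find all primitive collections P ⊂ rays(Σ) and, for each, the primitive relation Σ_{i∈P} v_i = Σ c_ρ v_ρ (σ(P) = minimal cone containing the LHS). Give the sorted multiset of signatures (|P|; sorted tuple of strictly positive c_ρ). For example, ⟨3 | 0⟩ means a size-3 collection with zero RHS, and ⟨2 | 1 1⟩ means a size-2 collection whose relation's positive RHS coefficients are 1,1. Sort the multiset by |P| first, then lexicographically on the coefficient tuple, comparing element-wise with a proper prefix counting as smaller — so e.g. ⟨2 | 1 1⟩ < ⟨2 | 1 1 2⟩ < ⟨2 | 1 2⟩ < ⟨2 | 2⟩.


20 collections generate NE(X_Σ); each relation:

  P = {1,3}:  v_{1} + v_{3} = 0 ; sig = ⟨2 | 0⟩
  P = {4,6}:  v_{4} + v_{6} = 0 ; sig = ⟨2 | 0⟩
  P = {5,7}:  v_{5} + v_{7} = 0 ; sig = ⟨2 | 0⟩
  P = {0,7}:  v_{0} + v_{7} = v_{2} ; sig = ⟨2 | 1⟩
  P = {1,4}:  v_{1} + v_{4} = v_{5} ; sig = ⟨2 | 1⟩
  P = {1,5}:  v_{1} + v_{5} = v_{2} ; sig = ⟨2 | 1⟩
  P = {1,7}:  v_{1} + v_{7} = v_{6} ; sig = ⟨2 | 1⟩
  P = {2,3}:  v_{2} + v_{3} = v_{5} ; sig = ⟨2 | 1⟩
  P = {2,5}:  v_{2} + v_{5} = v_{0} ; sig = ⟨2 | 1⟩
  P = {2,7}:  v_{2} + v_{7} = v_{1} ; sig = ⟨2 | 1⟩
  P = {3,5}:  v_{3} + v_{5} = v_{4} ; sig = ⟨2 | 1⟩
  P = {3,6}:  v_{3} + v_{6} = v_{7} ; sig = ⟨2 | 1⟩
  P = {4,7}:  v_{4} + v_{7} = v_{3} ; sig = ⟨2 | 1⟩
  P = {5,6}:  v_{5} + v_{6} = v_{1} ; sig = ⟨2 | 1⟩
  P = {0,6}:  v_{0} + v_{6} = v_{1} + v_{2} ; sig = ⟨2 | 1 1⟩
  P = {0,1}:  v_{0} + v_{1} = 2·v_{2} ; sig = ⟨2 | 2⟩
  P = {0,3}:  v_{0} + v_{3} = 2·v_{5} ; sig = ⟨2 | 2⟩
  P = {2,4}:  v_{2} + v_{4} = 2·v_{5} ; sig = ⟨2 | 2⟩
  P = {2,6}:  v_{2} + v_{6} = 2·v_{1} ; sig = ⟨2 | 2⟩
  P = {0,4}:  v_{0} + v_{4} = 3·v_{5} ; sig = ⟨2 | 3⟩

Hence PRS(X_Σ) =
{ ⟨2 | 0⟩ ×3,  ⟨2 | 1⟩ ×11,  ⟨2 | 1 1⟩,  ⟨2 | 2⟩ ×4,  ⟨2 | 3⟩ }


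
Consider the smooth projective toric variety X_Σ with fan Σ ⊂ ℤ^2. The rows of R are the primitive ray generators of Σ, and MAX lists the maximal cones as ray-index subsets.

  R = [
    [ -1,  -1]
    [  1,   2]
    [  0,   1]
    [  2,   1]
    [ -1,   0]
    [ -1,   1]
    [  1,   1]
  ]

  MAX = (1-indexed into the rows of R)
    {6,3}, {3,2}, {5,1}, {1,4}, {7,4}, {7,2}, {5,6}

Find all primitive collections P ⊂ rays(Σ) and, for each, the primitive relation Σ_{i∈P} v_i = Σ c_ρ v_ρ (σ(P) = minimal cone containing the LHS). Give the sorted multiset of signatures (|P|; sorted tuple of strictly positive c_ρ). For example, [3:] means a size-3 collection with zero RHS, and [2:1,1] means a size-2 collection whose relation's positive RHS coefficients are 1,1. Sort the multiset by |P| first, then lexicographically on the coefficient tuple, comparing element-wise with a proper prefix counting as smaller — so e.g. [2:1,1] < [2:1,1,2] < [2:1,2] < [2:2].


14 minimal non-faces of Δ(Σ) (on 7 rays):

  P={1,7}:  v_{1} + v_{7} = 0  ⟹  sig = [2:]
  P={1,2}:  v_{1} + v_{2} = v_{3}  ⟹  sig = [2:1]
  P={1,3}:  v_{1} + v_{3} = v_{5}  ⟹  sig = [2:1]
  P={3,5}:  v_{3} + v_{5} = v_{6}  ⟹  sig = [2:1]
  P={3,7}:  v_{3} + v_{7} = v_{2}  ⟹  sig = [2:1]
  P={4,5}:  v_{4} + v_{5} = v_{7}  ⟹  sig = [2:1]
  P={4,6}:  v_{4} + v_{6} = v_{2}  ⟹  sig = [2:1]
  P={5,7}:  v_{5} + v_{7} = v_{3}  ⟹  sig = [2:1]
  P={1,6}:  v_{1} + v_{6} = 2·v_{5}  ⟹  sig = [2:2]
  P={2,5}:  v_{2} + v_{5} = 2·v_{3}  ⟹  sig = [2:2]
  P={3,4}:  v_{3} + v_{4} = 2·v_{7}  ⟹  sig = [2:2]
  P={6,7}:  v_{6} + v_{7} = 2·v_{3}  ⟹  sig = [2:2]
  P={2,4}:  v_{2} + v_{4} = 3·v_{7}  ⟹  sig = [2:3]
  P={2,6}:  v_{2} + v_{6} = 3·v_{3}  ⟹  sig = [2:3]

Signatures (|P|; sorted positive RHS coefficients), sorted:
{ [2:],  [2:1] ×7,  [2:2] ×4,  [2:3] ×2 }


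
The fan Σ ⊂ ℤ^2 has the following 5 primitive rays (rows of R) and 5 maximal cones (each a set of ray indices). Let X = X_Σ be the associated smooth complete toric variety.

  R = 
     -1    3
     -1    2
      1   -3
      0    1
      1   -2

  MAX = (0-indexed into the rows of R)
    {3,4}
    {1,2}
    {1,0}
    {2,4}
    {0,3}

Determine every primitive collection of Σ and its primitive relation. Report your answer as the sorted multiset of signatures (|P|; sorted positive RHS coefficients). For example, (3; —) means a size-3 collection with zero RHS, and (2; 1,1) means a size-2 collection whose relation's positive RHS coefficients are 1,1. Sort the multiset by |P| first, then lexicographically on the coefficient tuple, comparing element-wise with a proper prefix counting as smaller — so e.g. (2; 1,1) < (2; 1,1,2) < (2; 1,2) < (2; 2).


Σ has 5 primitive collections:

  • {0,2}:  v_{0} + v_{2} = 0 — sig = (2; —)
  • {1,4}:  v_{1} + v_{4} = 0 — sig = (2; —)
  • {0,4}:  v_{0} + v_{4} = v_{3} — sig = (2; 1)
  • {1,3}:  v_{1} + v_{3} = v_{0} — sig = (2; 1)
  • {2,3}:  v_{2} + v_{3} = v_{4} — sig = (2; 1)

Sorted signature multiset PRS(X):
    |P|=2: 5 collections, coeffs (), (), (1), (1), (1)


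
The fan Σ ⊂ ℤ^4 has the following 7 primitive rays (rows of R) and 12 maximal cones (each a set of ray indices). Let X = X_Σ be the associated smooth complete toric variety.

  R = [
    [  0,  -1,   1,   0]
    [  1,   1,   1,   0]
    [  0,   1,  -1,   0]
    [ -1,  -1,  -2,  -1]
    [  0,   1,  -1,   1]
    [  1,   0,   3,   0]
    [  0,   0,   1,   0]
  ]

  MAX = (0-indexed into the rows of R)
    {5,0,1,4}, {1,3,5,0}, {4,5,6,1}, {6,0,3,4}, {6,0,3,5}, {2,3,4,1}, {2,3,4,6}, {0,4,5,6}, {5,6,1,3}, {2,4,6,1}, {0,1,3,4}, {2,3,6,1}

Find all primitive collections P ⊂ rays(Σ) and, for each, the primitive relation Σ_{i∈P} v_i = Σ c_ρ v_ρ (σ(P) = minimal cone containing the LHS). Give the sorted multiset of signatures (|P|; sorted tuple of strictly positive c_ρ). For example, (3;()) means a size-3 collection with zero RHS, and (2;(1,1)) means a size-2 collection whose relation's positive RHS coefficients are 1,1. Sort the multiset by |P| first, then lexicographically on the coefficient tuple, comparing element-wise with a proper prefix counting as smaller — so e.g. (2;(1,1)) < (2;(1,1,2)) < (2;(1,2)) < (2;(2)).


Primitive collections (5):

  {0,2}:  v_{0} + v_{2} = 0 ; sig = (2;())
  {2,5}:  v_{2} + v_{5} = v_{1} + v_{6} ; sig = (2;(1,1))
  {3,4,5}:  v_{3} + v_{4} + v_{5} = 0 ; sig = (3;())
  {0,1,6}:  v_{0} + v_{1} + v_{6} = v_{5} ; sig = (3;(1))
  {1,3,4,6}:  v_{1} + v_{3} + v_{4} + v_{6} = v_{2} ; sig = (4;(1))

so the primitive-relation signature multiset is
{ (2;()),  (2;(1,1)),  (3;()),  (3;(1)),  (4;(1)) }


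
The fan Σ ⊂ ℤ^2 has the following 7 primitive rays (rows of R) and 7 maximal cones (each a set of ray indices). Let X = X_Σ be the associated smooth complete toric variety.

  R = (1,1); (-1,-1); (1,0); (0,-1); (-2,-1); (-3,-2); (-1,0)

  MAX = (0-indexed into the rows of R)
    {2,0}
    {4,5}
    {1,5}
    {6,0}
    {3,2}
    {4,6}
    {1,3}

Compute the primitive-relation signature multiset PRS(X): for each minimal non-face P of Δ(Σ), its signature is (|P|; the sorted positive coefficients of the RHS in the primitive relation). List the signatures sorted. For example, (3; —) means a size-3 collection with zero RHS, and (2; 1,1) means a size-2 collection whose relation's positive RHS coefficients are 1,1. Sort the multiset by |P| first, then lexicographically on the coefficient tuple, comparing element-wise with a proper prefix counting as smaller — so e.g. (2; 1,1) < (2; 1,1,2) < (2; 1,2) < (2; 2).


14 collections generate NE(X_Σ); each relation:

  {0,1}:  v_{0} + v_{1} = 0  ⇒ sig = (2; —)
  {2,6}:  v_{2} + v_{6} = 0  ⇒ sig = (2; —)
  {0,3}:  v_{0} + v_{3} = v_{2}  ⇒ sig = (2; 1)
  {0,4}:  v_{0} + v_{4} = v_{6}  ⇒ sig = (2; 1)
  {0,5}:  v_{0} + v_{5} = v_{4}  ⇒ sig = (2; 1)
  {1,2}:  v_{1} + v_{2} = v_{3}  ⇒ sig = (2; 1)
  {1,4}:  v_{1} + v_{4} = v_{5}  ⇒ sig = (2; 1)
  {1,6}:  v_{1} + v_{6} = v_{4}  ⇒ sig = (2; 1)
  {2,4}:  v_{2} + v_{4} = v_{1}  ⇒ sig = (2; 1)
  {3,6}:  v_{3} + v_{6} = v_{1}  ⇒ sig = (2; 1)
  {2,5}:  v_{2} + v_{5} = 2·v_{1}  ⇒ sig = (2; 2)
  {3,4}:  v_{3} + v_{4} = 2·v_{1}  ⇒ sig = (2; 2)
  {5,6}:  v_{5} + v_{6} = 2·v_{4}  ⇒ sig = (2; 2)
  {3,5}:  v_{3} + v_{5} = 3·v_{1}  ⇒ sig = (2; 3)

Signatures (|P|; sorted positive RHS coefficients), sorted:
[(2; —), (2; —), (2; 1), (2; 1), (2; 1), (2; 1), (2; 1), (2; 1), (2; 1), (2; 1), (2; 2), (2; 2), (2; 2), (2; 3)]


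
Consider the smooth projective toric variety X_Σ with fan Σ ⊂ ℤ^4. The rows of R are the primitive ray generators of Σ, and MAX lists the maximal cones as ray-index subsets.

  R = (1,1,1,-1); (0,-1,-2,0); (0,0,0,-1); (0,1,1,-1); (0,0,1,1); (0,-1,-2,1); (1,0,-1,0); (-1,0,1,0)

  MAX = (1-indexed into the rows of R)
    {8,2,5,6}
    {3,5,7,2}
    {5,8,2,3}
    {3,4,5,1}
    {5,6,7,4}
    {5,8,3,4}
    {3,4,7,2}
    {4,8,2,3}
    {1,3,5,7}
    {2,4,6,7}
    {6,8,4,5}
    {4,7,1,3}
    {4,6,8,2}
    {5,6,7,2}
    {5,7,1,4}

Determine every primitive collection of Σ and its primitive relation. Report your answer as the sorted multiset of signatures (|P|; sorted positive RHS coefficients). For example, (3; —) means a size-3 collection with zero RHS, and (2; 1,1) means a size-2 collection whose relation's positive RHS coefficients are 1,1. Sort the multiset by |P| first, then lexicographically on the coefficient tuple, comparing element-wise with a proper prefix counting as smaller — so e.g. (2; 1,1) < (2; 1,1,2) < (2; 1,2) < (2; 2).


Δ(Σ) — 8 vertices, 7 min non-faces:

  • {7,8}:  v_{7} + v_{8} = 0  →  sig = (2; —)
  • {1,6}:  v_{1} + v_{6} = v_{7}  →  sig = (2; 1)
  • {3,6}:  v_{3} + v_{6} = v_{2}  →  sig = (2; 1)
  • {1,2}:  v_{1} + v_{2} = v_{3} + v_{7}  →  sig = (2; 1,1)
  • {1,8}:  v_{1} + v_{8} = v_{3} + v_{4} + v_{5}  →  sig = (2; 1,1,1)
  • {2,4,5}:  v_{2} + v_{4} + v_{5} = 0  →  sig = (3; —)
  • {3,4,5,7}:  v_{3} + v_{4} + v_{5} + v_{7} = v_{1}  →  sig = (4; 1)

Signatures (|P|; sorted positive RHS coefficients), sorted:
    |P|=2: 5 collections, coeffs (), (1), (1), (1,1), (1,1,1)
    |P|=3: 1 collection, coeffs ()
    |P|=4: 1 collection, coeffs (1)


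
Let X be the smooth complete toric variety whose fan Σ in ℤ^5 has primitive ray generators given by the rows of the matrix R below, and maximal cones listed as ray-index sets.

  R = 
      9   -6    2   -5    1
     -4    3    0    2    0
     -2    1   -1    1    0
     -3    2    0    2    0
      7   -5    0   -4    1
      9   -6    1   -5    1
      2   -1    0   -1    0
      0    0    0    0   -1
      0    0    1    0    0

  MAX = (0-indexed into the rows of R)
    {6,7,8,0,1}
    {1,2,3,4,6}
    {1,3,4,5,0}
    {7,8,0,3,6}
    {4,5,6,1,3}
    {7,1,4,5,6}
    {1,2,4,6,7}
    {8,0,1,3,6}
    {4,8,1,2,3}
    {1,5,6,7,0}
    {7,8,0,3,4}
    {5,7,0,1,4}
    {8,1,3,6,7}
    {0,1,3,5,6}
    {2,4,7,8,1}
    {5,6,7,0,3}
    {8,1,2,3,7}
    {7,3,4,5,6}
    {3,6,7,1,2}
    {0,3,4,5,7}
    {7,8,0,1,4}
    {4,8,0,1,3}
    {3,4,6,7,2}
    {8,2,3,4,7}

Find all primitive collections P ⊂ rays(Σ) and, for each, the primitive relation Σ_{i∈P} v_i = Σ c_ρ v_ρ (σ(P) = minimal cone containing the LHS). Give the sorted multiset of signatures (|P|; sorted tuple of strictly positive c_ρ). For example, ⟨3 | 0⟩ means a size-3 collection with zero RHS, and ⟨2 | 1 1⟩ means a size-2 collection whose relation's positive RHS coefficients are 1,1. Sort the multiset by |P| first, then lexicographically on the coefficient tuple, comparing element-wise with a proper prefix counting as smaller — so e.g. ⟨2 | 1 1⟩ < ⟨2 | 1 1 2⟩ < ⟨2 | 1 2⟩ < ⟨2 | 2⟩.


Δ(Σ) — 9 vertices, 9 min non-faces:

  P = {2,5}:  v_{2} + v_{5} = v_{4}  ⟹  sig = ⟨2 | 1⟩
  P = {5,8}:  v_{5} + v_{8} = v_{0}  ⟹  sig = ⟨2 | 1⟩
  P = {0,2}:  v_{0} + v_{2} = v_{4} + v_{8}  ⟹  sig = ⟨2 | 1 1⟩
  P = {2,6,8}:  v_{2} + v_{6} + v_{8} = 0  ⟹  sig = ⟨3 | 0⟩
  P = {4,6,8}:  v_{4} + v_{6} + v_{8} = v_{5}  ⟹  sig = ⟨3 | 1⟩
  P = {0,4,6}:  v_{0} + v_{4} + v_{6} = 2·v_{5}  ⟹  sig = ⟨3 | 2⟩
  P = {1,3,4,7}:  v_{1} + v_{3} + v_{4} + v_{7} = 0  ⟹  sig = ⟨4 | 0⟩
  P = {1,3,5,7}:  v_{1} + v_{3} + v_{5} + v_{7} = v_{6} + v_{8}  ⟹  sig = ⟨4 | 1 1⟩
  P = {0,1,3,7}:  v_{0} + v_{1} + v_{3} + v_{7} = v_{6} + 2·v_{8}  ⟹  sig = ⟨4 | 1 2⟩

Signatures (|P|; sorted positive RHS coefficients), sorted:
{ ⟨2 | 1⟩ ×2,  ⟨2 | 1 1⟩,  ⟨3 | 0⟩,  ⟨3 | 1⟩,  ⟨3 | 2⟩,  ⟨4 | 0⟩,  ⟨4 | 1 1⟩,  ⟨4 | 1 2⟩ }


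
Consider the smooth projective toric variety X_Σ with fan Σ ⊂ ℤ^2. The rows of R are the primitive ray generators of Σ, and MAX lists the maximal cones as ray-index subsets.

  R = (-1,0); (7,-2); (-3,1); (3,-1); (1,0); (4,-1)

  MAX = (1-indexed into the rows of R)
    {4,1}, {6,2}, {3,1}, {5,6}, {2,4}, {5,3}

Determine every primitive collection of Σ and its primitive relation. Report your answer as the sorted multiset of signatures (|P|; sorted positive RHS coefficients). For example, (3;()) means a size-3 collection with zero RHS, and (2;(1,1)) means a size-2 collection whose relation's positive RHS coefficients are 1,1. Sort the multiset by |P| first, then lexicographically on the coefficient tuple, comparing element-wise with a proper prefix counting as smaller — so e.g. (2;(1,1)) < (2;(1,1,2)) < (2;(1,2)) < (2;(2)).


The 9 primitive collections of Σ (r=6, n=2):

  {1,5}:  v_{1} + v_{5} = 0  so sig = (2;())
  {3,4}:  v_{3} + v_{4} = 0  so sig = (2;())
  {1,6}:  v_{1} + v_{6} = v_{4}  so sig = (2;(1))
  {2,3}:  v_{2} + v_{3} = v_{6}  so sig = (2;(1))
  {3,6}:  v_{3} + v_{6} = v_{5}  so sig = (2;(1))
  {4,5}:  v_{4} + v_{5} = v_{6}  so sig = (2;(1))
  {4,6}:  v_{4} + v_{6} = v_{2}  so sig = (2;(1))
  {1,2}:  v_{1} + v_{2} = 2·v_{4}  so sig = (2;(2))
  {2,5}:  v_{2} + v_{5} = 2·v_{6}  so sig = (2;(2))

so the primitive-relation signature multiset is
[(2;()), (2;()), (2;(1)), (2;(1)), (2;(1)), (2;(1)), (2;(1)), (2;(2)), (2;(2))]


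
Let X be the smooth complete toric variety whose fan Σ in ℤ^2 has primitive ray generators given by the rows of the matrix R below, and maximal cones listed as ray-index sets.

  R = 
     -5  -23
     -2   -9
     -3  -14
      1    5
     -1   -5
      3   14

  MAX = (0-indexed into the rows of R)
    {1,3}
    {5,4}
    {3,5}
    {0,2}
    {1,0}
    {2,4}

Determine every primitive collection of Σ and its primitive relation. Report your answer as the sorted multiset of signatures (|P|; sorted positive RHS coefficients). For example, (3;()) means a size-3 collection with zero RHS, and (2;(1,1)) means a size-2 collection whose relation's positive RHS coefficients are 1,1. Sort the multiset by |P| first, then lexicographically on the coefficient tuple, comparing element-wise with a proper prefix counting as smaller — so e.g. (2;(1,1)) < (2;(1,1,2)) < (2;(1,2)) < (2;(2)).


Δ(Σ) — 6 vertices, 9 min non-faces:

  {2,5}:  v_{2} + v_{5} = 0  ⇒ sig = (2;())
  {3,4}:  v_{3} + v_{4} = 0  ⇒ sig = (2;())
  {0,5}:  v_{0} + v_{5} = v_{1}  ⇒ sig = (2;(1))
  {1,2}:  v_{1} + v_{2} = v_{0}  ⇒ sig = (2;(1))
  {1,4}:  v_{1} + v_{4} = v_{2}  ⇒ sig = (2;(1))
  {1,5}:  v_{1} + v_{5} = v_{3}  ⇒ sig = (2;(1))
  {2,3}:  v_{2} + v_{3} = v_{1}  ⇒ sig = (2;(1))
  {0,3}:  v_{0} + v_{3} = 2·v_{1}  ⇒ sig = (2;(2))
  {0,4}:  v_{0} + v_{4} = 2·v_{2}  ⇒ sig = (2;(2))

so the primitive-relation signature multiset is
    (2;())
    (2;())
    (2;(1))
    (2;(1))
    (2;(1))
    (2;(1))
    (2;(1))
    (2;(2))
    (2;(2))


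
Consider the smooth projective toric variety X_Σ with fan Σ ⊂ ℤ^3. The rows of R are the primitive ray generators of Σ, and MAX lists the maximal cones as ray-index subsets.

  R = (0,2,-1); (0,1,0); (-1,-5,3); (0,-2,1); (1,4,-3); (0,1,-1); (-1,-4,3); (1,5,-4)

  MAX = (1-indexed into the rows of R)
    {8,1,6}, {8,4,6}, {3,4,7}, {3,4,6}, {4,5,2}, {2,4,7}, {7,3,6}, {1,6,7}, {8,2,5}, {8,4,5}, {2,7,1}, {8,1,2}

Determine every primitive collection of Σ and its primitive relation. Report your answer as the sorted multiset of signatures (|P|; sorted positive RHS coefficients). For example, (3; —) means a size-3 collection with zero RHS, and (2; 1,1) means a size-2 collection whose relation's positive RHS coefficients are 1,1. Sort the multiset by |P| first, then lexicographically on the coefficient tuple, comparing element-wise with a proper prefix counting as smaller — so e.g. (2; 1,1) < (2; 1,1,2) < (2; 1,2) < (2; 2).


Primitive collections (12):

  {1,4}:  v_{1} + v_{4} = 0  ⇒ sig = (2; —)
  {5,7}:  v_{5} + v_{7} = 0  ⇒ sig = (2; —)
  {2,3}:  v_{2} + v_{3} = v_{7}  ⇒ sig = (2; 1)
  {2,6}:  v_{2} + v_{6} = v_{1}  ⇒ sig = (2; 1)
  {5,6}:  v_{5} + v_{6} = v_{8}  ⇒ sig = (2; 1)
  {7,8}:  v_{7} + v_{8} = v_{6}  ⇒ sig = (2; 1)
  {1,3}:  v_{1} + v_{3} = v_{6} + v_{7}  ⇒ sig = (2; 1,1)
  {1,5}:  v_{1} + v_{5} = v_{2} + v_{8}  ⇒ sig = (2; 1,1)
  {3,5}:  v_{3} + v_{5} = v_{4} + v_{6}  ⇒ sig = (2; 1,1)
  {3,8}:  v_{3} + v_{8} = v_{4} + 2·v_{6}  ⇒ sig = (2; 1,2)
  {2,4,8}:  v_{2} + v_{4} + v_{8} = v_{5}  ⇒ sig = (3; 1)
  {4,6,7}:  v_{4} + v_{6} + v_{7} = v_{3}  ⇒ sig = (3; 1)

Signatures (|P|; sorted positive RHS coefficients), sorted:
{ (2; —) ×2,  (2; 1) ×4,  (2; 1,1) ×3,  (2; 1,2),  (3; 1) ×2 }


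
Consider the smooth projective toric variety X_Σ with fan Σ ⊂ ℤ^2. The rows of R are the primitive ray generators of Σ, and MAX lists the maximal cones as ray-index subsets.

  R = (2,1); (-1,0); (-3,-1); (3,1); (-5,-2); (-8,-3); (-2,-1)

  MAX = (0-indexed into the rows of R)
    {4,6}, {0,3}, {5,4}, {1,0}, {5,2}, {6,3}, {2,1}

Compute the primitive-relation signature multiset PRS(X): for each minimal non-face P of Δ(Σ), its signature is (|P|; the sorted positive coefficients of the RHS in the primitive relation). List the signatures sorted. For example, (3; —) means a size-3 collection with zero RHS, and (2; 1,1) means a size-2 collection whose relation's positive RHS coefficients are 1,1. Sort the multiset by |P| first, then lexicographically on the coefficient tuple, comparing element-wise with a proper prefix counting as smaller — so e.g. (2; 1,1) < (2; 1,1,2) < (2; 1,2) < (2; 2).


14 collections generate NE(X_Σ); each relation:

  {0,6}:  v_{0} + v_{6} = 0  so sig = (2; —)
  {2,3}:  v_{2} + v_{3} = 0  so sig = (2; —)
  {0,2}:  v_{0} + v_{2} = v_{1}  so sig = (2; 1)
  {0,4}:  v_{0} + v_{4} = v_{2}  so sig = (2; 1)
  {1,3}:  v_{1} + v_{3} = v_{0}  so sig = (2; 1)
  {1,6}:  v_{1} + v_{6} = v_{2}  so sig = (2; 1)
  {2,4}:  v_{2} + v_{4} = v_{5}  so sig = (2; 1)
  {2,6}:  v_{2} + v_{6} = v_{4}  so sig = (2; 1)
  {3,4}:  v_{3} + v_{4} = v_{6}  so sig = (2; 1)
  {3,5}:  v_{3} + v_{5} = v_{4}  so sig = (2; 1)
  {0,5}:  v_{0} + v_{5} = 2·v_{2}  so sig = (2; 2)
  {1,4}:  v_{1} + v_{4} = 2·v_{2}  so sig = (2; 2)
  {5,6}:  v_{5} + v_{6} = 2·v_{4}  so sig = (2; 2)
  {1,5}:  v_{1} + v_{5} = 3·v_{2}  so sig = (2; 3)

so the primitive-relation signature multiset is
{ (2; —) ×2,  (2; 1) ×8,  (2; 2) ×3,  (2; 3) }


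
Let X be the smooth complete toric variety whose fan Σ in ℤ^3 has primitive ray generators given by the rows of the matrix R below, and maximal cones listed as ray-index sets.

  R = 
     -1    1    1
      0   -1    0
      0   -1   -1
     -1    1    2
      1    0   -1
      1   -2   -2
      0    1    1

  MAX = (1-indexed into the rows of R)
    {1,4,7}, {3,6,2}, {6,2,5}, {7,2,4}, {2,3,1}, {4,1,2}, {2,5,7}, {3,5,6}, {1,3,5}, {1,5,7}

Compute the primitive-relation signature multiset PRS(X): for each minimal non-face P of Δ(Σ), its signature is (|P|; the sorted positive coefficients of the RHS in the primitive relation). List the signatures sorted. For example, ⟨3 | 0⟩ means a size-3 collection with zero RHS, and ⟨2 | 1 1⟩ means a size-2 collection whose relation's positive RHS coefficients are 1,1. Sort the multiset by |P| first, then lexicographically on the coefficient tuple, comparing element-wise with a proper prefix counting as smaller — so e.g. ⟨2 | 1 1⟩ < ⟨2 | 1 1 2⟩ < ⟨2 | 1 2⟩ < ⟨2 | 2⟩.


Primitive collections (9):

  • {3,7}:  v_{3} + v_{7} = 0  so sig = ⟨2 | 0⟩
  • {1,6}:  v_{1} + v_{6} = v_{3}  so sig = ⟨2 | 1⟩
  • {4,5}:  v_{4} + v_{5} = v_{7}  so sig = ⟨2 | 1⟩
  • {4,6}:  v_{4} + v_{6} = v_{2}  so sig = ⟨2 | 1⟩
  • {3,4}:  v_{3} + v_{4} = v_{1} + v_{2}  so sig = ⟨2 | 1 1⟩
  • {6,7}:  v_{6} + v_{7} = v_{2} + v_{5}  so sig = ⟨2 | 1 1⟩
  • {1,2,5}:  v_{1} + v_{2} + v_{5} = 0  so sig = ⟨3 | 0⟩
  • {1,2,7}:  v_{1} + v_{2} + v_{7} = v_{4}  so sig = ⟨3 | 1⟩
  • {2,3,5}:  v_{2} + v_{3} + v_{5} = v_{6}  so sig = ⟨3 | 1⟩

Signatures (|P|; sorted positive RHS coefficients), sorted:
{ ⟨2 | 0⟩,  ⟨2 | 1⟩ ×3,  ⟨2 | 1 1⟩ ×2,  ⟨3 | 0⟩,  ⟨3 | 1⟩ ×2 }


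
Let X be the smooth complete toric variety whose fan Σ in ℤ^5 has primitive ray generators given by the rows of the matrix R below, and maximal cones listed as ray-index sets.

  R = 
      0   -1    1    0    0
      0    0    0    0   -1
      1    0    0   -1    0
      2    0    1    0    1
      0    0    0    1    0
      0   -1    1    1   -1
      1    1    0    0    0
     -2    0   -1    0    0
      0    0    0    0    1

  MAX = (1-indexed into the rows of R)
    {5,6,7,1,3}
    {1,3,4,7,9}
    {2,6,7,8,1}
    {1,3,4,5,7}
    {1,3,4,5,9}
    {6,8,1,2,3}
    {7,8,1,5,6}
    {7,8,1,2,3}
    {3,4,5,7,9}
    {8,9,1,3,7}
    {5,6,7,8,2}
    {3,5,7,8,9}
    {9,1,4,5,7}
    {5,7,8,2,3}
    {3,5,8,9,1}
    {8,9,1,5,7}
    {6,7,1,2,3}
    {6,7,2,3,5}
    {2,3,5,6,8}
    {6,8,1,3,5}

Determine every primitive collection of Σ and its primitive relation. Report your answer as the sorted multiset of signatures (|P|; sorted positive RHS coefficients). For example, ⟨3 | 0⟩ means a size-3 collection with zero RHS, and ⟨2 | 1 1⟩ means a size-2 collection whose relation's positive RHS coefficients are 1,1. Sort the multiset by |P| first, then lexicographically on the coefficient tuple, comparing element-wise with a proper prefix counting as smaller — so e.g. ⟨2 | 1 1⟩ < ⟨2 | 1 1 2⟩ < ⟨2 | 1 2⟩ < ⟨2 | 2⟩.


|primitive collections| = 9. Relations:

  P={2,9}:  v_{2} + v_{9} = 0  →  sig = ⟨2 | 0⟩
  P={4,8}:  v_{4} + v_{8} = v_{9}  →  sig = ⟨2 | 1⟩
  P={6,9}:  v_{6} + v_{9} = v_{1} + v_{5}  →  sig = ⟨2 | 1 1⟩
  P={2,4}:  v_{2} + v_{4} = v_{1} + v_{3} + v_{5} + v_{7}  →  sig = ⟨2 | 1 1 1 1⟩
  P={4,6}:  v_{4} + v_{6} = 2·v_{1} + v_{3} + 2·v_{5} + v_{7}  →  sig = ⟨2 | 1 1 2 2⟩
  P={1,2,5}:  v_{1} + v_{2} + v_{5} = v_{6}  →  sig = ⟨3 | 1⟩
  P={3,6,7,8}:  v_{3} + v_{6} + v_{7} + v_{8} = v_{2}  →  sig = ⟨4 | 1⟩
  P={1,3,5,7,8}:  v_{1} + v_{3} + v_{5} + v_{7} + v_{8} = 0  →  sig = ⟨5 | 0⟩
  P={1,3,5,7,9}:  v_{1} + v_{3} + v_{5} + v_{7} + v_{9} = v_{4}  →  sig = ⟨5 | 1⟩

so the primitive-relation signature multiset is
    ⟨2 | 0⟩
    ⟨2 | 1⟩
    ⟨2 | 1 1⟩
    ⟨2 | 1 1 1 1⟩
    ⟨2 | 1 1 2 2⟩
    ⟨3 | 1⟩
    ⟨4 | 1⟩
    ⟨5 | 0⟩
    ⟨5 | 1⟩


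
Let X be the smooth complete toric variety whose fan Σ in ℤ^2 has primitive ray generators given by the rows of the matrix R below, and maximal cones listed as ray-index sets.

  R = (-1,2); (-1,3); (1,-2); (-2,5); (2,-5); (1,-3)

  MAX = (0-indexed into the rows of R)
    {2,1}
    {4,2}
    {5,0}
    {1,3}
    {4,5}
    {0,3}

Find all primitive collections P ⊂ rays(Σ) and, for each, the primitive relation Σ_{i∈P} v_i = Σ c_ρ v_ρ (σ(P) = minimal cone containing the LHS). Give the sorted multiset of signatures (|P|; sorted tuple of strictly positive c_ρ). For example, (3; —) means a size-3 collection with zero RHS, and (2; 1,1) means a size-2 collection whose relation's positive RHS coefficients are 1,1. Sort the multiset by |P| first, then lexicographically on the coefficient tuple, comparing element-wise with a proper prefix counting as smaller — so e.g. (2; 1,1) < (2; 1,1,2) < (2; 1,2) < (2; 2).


|primitive collections| = 9. Relations:

  • {0,2}:  v_{0} + v_{2} = 0  ⟹  sig = (2; —)
  • {1,5}:  v_{1} + v_{5} = 0  ⟹  sig = (2; —)
  • {3,4}:  v_{3} + v_{4} = 0  ⟹  sig = (2; —)
  • {0,1}:  v_{0} + v_{1} = v_{3}  ⟹  sig = (2; 1)
  • {0,4}:  v_{0} + v_{4} = v_{5}  ⟹  sig = (2; 1)
  • {1,4}:  v_{1} + v_{4} = v_{2}  ⟹  sig = (2; 1)
  • {2,3}:  v_{2} + v_{3} = v_{1}  ⟹  sig = (2; 1)
  • {2,5}:  v_{2} + v_{5} = v_{4}  ⟹  sig = (2; 1)
  • {3,5}:  v_{3} + v_{5} = v_{0}  ⟹  sig = (2; 1)

Signatures (|P|; sorted positive RHS coefficients), sorted:
[(2; —), (2; —), (2; —), (2; 1), (2; 1), (2; 1), (2; 1), (2; 1), (2; 1)]


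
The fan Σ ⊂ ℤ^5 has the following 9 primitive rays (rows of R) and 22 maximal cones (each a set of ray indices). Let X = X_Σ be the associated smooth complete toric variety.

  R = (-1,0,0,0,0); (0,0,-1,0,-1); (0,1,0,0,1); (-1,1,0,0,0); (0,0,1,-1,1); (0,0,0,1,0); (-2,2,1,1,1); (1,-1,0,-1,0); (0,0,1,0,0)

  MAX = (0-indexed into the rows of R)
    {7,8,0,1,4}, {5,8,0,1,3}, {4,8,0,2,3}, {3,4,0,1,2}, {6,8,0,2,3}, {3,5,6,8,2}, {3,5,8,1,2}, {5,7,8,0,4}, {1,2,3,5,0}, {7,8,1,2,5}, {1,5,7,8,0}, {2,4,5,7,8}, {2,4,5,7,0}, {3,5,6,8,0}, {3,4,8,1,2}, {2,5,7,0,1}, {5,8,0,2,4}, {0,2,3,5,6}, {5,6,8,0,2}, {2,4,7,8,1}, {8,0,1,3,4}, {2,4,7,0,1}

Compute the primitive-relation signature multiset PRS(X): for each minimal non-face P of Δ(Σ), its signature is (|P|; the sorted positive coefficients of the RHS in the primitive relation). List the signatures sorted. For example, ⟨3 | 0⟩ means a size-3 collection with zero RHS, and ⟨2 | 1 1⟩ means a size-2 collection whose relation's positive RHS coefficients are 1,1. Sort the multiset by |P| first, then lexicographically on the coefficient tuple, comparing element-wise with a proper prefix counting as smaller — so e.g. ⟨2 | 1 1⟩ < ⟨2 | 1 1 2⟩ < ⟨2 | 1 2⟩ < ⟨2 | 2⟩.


9 collections generate NE(X_Σ); each relation:

  {3,7}:  v_{3} + v_{7} = v_{1} + v_{4} ; sig = ⟨2 | 1 1⟩
  {6,7}:  v_{6} + v_{7} = v_{0} + v_{2} + v_{8} ; sig = ⟨2 | 1 1 1⟩
  {1,6}:  v_{1} + v_{6} = 2·v_{3} + v_{5} ; sig = ⟨2 | 1 2⟩
  {4,6}:  v_{4} + v_{6} = 2·v_{0} + 2·v_{2} + 2·v_{8} ; sig = ⟨2 | 2 2 2⟩
  {1,4,5}:  v_{1} + v_{4} + v_{5} = 0 ; sig = ⟨3 | 0⟩
  {3,4,5}:  v_{3} + v_{4} + v_{5} = v_{0} + v_{2} + v_{8} ; sig = ⟨3 | 1 1 1⟩
  {0,1,2,8}:  v_{0} + v_{1} + v_{2} + v_{8} = v_{3} ; sig = ⟨4 | 1⟩
  {0,2,7,8}:  v_{0} + v_{2} + v_{7} + v_{8} = v_{4} ; sig = ⟨4 | 1⟩
  {0,2,3,5,8}:  v_{0} + v_{2} + v_{3} + v_{5} + v_{8} = v_{6} ; sig = ⟨5 | 1⟩

Signatures (|P|; sorted positive RHS coefficients), sorted:
[⟨2 | 1 1⟩, ⟨2 | 1 1 1⟩, ⟨2 | 1 2⟩, ⟨2 | 2 2 2⟩, ⟨3 | 0⟩, ⟨3 | 1 1 1⟩, ⟨4 | 1⟩, ⟨4 | 1⟩, ⟨5 | 1⟩]
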